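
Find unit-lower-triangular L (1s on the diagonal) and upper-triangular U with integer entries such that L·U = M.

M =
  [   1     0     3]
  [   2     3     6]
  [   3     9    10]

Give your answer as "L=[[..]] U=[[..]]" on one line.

  row1 -= 2·row0 → [0,3,0]
  row2 -= 3·row0 → [0,9,1]
  row2 -= 3·row1 → [0,0,1]

L=[[1,0,0],[2,1,0],[3,3,1]] U=[[1,0,3],[0,3,0],[0,0,1]]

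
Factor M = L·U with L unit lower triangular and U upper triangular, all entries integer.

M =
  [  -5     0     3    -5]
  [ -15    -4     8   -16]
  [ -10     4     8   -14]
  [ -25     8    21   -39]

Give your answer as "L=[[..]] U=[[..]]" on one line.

  R1 -= 3·R0 → [0,-4,-1,-1]
  R2 -= 2·R0 → [0,4,2,-4]
  R3 -= 5·R0 → [0,8,6,-14]
  R2 -= -1·R1 → [0,0,1,-5]
  R3 -= -2·R1 → [0,0,4,-16]
  R3 -= 4·R2 → [0,0,0,4]

L=[[1,0,0,0],[3,1,0,0],[2,-1,1,0],[5,-2,4,1]] U=[[-5,0,3,-5],[0,-4,-1,-1],[0,0,1,-5],[0,0,0,4]]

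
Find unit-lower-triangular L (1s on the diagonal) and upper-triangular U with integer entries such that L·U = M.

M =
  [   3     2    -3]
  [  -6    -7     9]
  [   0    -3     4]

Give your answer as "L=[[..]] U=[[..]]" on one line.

  row1 -= -2·row0 → [0,-3,3]
  row2 -= 0·row0 → [0,-3,4]
  row2 -= 1·row1 → [0,0,1]

L=[[1,0,0],[-2,1,0],[0,1,1]] U=[[3,2,-3],[0,-3,3],[0,0,1]]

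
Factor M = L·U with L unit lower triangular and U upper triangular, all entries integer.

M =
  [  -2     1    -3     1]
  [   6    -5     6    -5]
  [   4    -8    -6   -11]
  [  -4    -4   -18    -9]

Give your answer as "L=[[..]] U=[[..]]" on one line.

  r1 -= -3·r0 → [0,-2,-3,-2]
  r2 -= -2·r0 → [0,-6,-12,-9]
  r3 -= 2·r0 → [0,-6,-12,-11]
  r2 -= 3·r1 → [0,0,-3,-3]
  r3 -= 3·r1 → [0,0,-3,-5]
  r3 -= 1·r2 → [0,0,0,-2]

L=[[1,0,0,0],[-3,1,0,0],[-2,3,1,0],[2,3,1,1]] U=[[-2,1,-3,1],[0,-2,-3,-2],[0,0,-3,-3],[0,0,0,-2]]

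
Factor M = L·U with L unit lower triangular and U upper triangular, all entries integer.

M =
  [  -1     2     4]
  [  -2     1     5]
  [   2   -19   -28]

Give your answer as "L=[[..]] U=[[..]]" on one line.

L=[[1,0,0],[2,1,0],[-2,5,1]] U=[[-1,2,4],[0,-3,-3],[0,0,-5]]

  R1 -= 2·R0 → [0,-3,-3]
  R2 -= -2·R0 → [0,-15,-20]
  R2 -= 5·R1 → [0,0,-5]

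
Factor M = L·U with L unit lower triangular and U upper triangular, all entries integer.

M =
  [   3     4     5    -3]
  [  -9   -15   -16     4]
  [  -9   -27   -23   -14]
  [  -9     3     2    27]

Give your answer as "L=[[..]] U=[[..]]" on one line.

  row1 -= -3·row0 → [0,-3,-1,-5]
  row2 -= -3·row0 → [0,-15,-8,-23]
  row3 -= -3·row0 → [0,15,17,18]
  row2 -= 5·row1 → [0,0,-3,2]
  row3 -= -5·row1 → [0,0,12,-7]
  row3 -= -4·row2 → [0,0,0,1]

L=[[1,0,0,0],[-3,1,0,0],[-3,5,1,0],[-3,-5,-4,1]] U=[[3,4,5,-3],[0,-3,-1,-5],[0,0,-3,2],[0,0,0,1]]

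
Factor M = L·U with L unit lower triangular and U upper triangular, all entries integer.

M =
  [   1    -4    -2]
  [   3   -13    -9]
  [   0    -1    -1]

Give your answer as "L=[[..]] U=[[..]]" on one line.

L=[[1,0,0],[3,1,0],[0,1,1]] U=[[1,-4,-2],[0,-1,-3],[0,0,2]]

  row1 -= 3·row0 → [0,-1,-3]
  row2 -= 0·row0 → [0,-1,-1]
  row2 -= 1·row1 → [0,0,2]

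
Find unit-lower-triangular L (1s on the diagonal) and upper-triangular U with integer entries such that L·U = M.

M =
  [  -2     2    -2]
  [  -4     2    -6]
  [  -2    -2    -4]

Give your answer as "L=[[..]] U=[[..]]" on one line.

L=[[1,0,0],[2,1,0],[1,2,1]] U=[[-2,2,-2],[0,-2,-2],[0,0,2]]

  r1 -= 2·r0 → [0,-2,-2]
  r2 -= 1·r0 → [0,-4,-2]
  r2 -= 2·r1 → [0,0,2]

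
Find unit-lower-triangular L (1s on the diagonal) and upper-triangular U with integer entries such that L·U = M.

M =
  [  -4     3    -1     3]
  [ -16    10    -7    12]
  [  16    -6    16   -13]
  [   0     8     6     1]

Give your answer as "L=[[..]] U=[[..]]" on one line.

L=[[1,0,0,0],[4,1,0,0],[-4,-3,1,0],[0,-4,-2,1]] U=[[-4,3,-1,3],[0,-2,-3,0],[0,0,3,-1],[0,0,0,-1]]

  row1 -= 4·row0 → [0,-2,-3,0]
  row2 -= -4·row0 → [0,6,12,-1]
  row3 -= 0·row0 → [0,8,6,1]
  row2 -= -3·row1 → [0,0,3,-1]
  row3 -= -4·row1 → [0,0,-6,1]
  row3 -= -2·row2 → [0,0,0,-1]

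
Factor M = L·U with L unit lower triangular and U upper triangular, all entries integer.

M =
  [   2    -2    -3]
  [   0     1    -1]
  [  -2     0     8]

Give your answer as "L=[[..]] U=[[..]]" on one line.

L=[[1,0,0],[0,1,0],[-1,-2,1]] U=[[2,-2,-3],[0,1,-1],[0,0,3]]

  R1 -= 0·R0 → [0,1,-1]
  R2 -= -1·R0 → [0,-2,5]
  R2 -= -2·R1 → [0,0,3]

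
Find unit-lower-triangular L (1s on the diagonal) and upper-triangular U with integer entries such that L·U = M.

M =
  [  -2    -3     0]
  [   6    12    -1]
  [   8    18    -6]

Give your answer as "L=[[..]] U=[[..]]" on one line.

L=[[1,0,0],[-3,1,0],[-4,2,1]] U=[[-2,-3,0],[0,3,-1],[0,0,-4]]

  r1 -= -3·r0 → [0,3,-1]
  r2 -= -4·r0 → [0,6,-6]
  r2 -= 2·r1 → [0,0,-4]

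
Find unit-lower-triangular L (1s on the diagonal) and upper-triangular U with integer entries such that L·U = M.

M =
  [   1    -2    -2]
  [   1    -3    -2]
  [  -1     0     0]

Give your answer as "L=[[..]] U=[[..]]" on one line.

  r1 -= 1·r0 → [0,-1,0]
  r2 -= -1·r0 → [0,-2,-2]
  r2 -= 2·r1 → [0,0,-2]

L=[[1,0,0],[1,1,0],[-1,2,1]] U=[[1,-2,-2],[0,-1,0],[0,0,-2]]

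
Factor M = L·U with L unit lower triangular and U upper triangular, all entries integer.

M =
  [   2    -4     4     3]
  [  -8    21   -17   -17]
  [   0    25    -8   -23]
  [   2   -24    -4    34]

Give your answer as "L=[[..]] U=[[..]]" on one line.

L=[[1,0,0,0],[-4,1,0,0],[0,5,1,0],[1,-4,4,1]] U=[[2,-4,4,3],[0,5,-1,-5],[0,0,-3,2],[0,0,0,3]]

  r1 -= -4·r0 → [0,5,-1,-5]
  r2 -= 0·r0 → [0,25,-8,-23]
  r3 -= 1·r0 → [0,-20,-8,31]
  r2 -= 5·r1 → [0,0,-3,2]
  r3 -= -4·r1 → [0,0,-12,11]
  r3 -= 4·r2 → [0,0,0,3]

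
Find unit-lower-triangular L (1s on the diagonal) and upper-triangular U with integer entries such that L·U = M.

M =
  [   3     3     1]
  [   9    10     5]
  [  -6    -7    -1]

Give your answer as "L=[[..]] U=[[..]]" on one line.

L=[[1,0,0],[3,1,0],[-2,-1,1]] U=[[3,3,1],[0,1,2],[0,0,3]]

  row1 -= 3·row0 → [0,1,2]
  row2 -= -2·row0 → [0,-1,1]
  row2 -= -1·row1 → [0,0,3]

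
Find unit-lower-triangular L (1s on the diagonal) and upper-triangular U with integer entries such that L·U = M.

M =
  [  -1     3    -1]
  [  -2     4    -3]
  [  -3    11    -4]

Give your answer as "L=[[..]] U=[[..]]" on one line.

L=[[1,0,0],[2,1,0],[3,-1,1]] U=[[-1,3,-1],[0,-2,-1],[0,0,-2]]

  R1 -= 2·R0 → [0,-2,-1]
  R2 -= 3·R0 → [0,2,-1]
  R2 -= -1·R1 → [0,0,-2]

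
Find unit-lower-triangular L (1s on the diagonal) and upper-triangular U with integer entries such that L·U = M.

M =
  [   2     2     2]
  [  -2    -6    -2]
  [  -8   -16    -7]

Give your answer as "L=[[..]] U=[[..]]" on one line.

  r1 -= -1·r0 → [0,-4,0]
  r2 -= -4·r0 → [0,-8,1]
  r2 -= 2·r1 → [0,0,1]

L=[[1,0,0],[-1,1,0],[-4,2,1]] U=[[2,2,2],[0,-4,0],[0,0,1]]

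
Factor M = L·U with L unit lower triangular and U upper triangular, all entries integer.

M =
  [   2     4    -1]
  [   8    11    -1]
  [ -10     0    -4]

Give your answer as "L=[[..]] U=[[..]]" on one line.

  r1 -= 4·r0 → [0,-5,3]
  r2 -= -5·r0 → [0,20,-9]
  r2 -= -4·r1 → [0,0,3]

L=[[1,0,0],[4,1,0],[-5,-4,1]] U=[[2,4,-1],[0,-5,3],[0,0,3]]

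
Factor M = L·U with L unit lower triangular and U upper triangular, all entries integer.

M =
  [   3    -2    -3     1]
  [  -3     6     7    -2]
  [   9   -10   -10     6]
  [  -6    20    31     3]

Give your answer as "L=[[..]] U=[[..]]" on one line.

L=[[1,0,0,0],[-1,1,0,0],[3,-1,1,0],[-2,4,3,1]] U=[[3,-2,-3,1],[0,4,4,-1],[0,0,3,2],[0,0,0,3]]

  R1 -= -1·R0 → [0,4,4,-1]
  R2 -= 3·R0 → [0,-4,-1,3]
  R3 -= -2·R0 → [0,16,25,5]
  R2 -= -1·R1 → [0,0,3,2]
  R3 -= 4·R1 → [0,0,9,9]
  R3 -= 3·R2 → [0,0,0,3]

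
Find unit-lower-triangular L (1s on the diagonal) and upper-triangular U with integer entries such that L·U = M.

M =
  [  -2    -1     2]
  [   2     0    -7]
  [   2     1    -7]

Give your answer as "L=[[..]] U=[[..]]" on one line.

  r1 -= -1·r0 → [0,-1,-5]
  r2 -= -1·r0 → [0,0,-5]
  r2 -= 0·r1 → [0,0,-5]

L=[[1,0,0],[-1,1,0],[-1,0,1]] U=[[-2,-1,2],[0,-1,-5],[0,0,-5]]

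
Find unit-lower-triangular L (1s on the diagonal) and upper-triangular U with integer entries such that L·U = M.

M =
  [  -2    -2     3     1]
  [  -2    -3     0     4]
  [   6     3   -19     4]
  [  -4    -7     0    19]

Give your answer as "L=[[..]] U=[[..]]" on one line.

L=[[1,0,0,0],[1,1,0,0],[-3,3,1,0],[2,3,-3,1]] U=[[-2,-2,3,1],[0,-1,-3,3],[0,0,-1,-2],[0,0,0,2]]

  r1 -= 1·r0 → [0,-1,-3,3]
  r2 -= -3·r0 → [0,-3,-10,7]
  r3 -= 2·r0 → [0,-3,-6,17]
  r2 -= 3·r1 → [0,0,-1,-2]
  r3 -= 3·r1 → [0,0,3,8]
  r3 -= -3·r2 → [0,0,0,2]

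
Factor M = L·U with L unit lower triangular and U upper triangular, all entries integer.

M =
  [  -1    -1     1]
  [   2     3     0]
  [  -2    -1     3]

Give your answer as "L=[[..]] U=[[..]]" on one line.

  row1 -= -2·row0 → [0,1,2]
  row2 -= 2·row0 → [0,1,1]
  row2 -= 1·row1 → [0,0,-1]

L=[[1,0,0],[-2,1,0],[2,1,1]] U=[[-1,-1,1],[0,1,2],[0,0,-1]]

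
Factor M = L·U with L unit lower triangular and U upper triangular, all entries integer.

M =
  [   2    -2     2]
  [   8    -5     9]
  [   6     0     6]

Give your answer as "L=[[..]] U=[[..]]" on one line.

L=[[1,0,0],[4,1,0],[3,2,1]] U=[[2,-2,2],[0,3,1],[0,0,-2]]

  row1 -= 4·row0 → [0,3,1]
  row2 -= 3·row0 → [0,6,0]
  row2 -= 2·row1 → [0,0,-2]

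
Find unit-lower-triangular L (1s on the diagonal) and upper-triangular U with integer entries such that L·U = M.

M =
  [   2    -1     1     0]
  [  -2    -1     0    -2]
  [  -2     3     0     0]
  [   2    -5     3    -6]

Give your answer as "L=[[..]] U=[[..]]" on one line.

  r1 -= -1·r0 → [0,-2,1,-2]
  r2 -= -1·r0 → [0,2,1,0]
  r3 -= 1·r0 → [0,-4,2,-6]
  r2 -= -1·r1 → [0,0,2,-2]
  r3 -= 2·r1 → [0,0,0,-2]
  r3 -= 0·r2 → [0,0,0,-2]

L=[[1,0,0,0],[-1,1,0,0],[-1,-1,1,0],[1,2,0,1]] U=[[2,-1,1,0],[0,-2,1,-2],[0,0,2,-2],[0,0,0,-2]]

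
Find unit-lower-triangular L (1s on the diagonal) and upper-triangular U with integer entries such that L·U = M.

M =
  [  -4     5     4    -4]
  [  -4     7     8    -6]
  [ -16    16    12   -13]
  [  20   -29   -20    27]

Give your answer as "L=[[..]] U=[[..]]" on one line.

  row1 -= 1·row0 → [0,2,4,-2]
  row2 -= 4·row0 → [0,-4,-4,3]
  row3 -= -5·row0 → [0,-4,0,7]
  row2 -= -2·row1 → [0,0,4,-1]
  row3 -= -2·row1 → [0,0,8,3]
  row3 -= 2·row2 → [0,0,0,5]

L=[[1,0,0,0],[1,1,0,0],[4,-2,1,0],[-5,-2,2,1]] U=[[-4,5,4,-4],[0,2,4,-2],[0,0,4,-1],[0,0,0,5]]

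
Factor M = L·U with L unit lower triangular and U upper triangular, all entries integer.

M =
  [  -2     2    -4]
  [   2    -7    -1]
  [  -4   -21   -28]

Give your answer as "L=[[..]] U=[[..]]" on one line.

L=[[1,0,0],[-1,1,0],[2,5,1]] U=[[-2,2,-4],[0,-5,-5],[0,0,5]]

  r1 -= -1·r0 → [0,-5,-5]
  r2 -= 2·r0 → [0,-25,-20]
  r2 -= 5·r1 → [0,0,5]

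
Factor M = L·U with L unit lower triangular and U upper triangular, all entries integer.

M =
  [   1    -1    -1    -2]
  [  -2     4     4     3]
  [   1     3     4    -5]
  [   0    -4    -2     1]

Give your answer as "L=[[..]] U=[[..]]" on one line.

  r1 -= -2·r0 → [0,2,2,-1]
  r2 -= 1·r0 → [0,4,5,-3]
  r3 -= 0·r0 → [0,-4,-2,1]
  r2 -= 2·r1 → [0,0,1,-1]
  r3 -= -2·r1 → [0,0,2,-1]
  r3 -= 2·r2 → [0,0,0,1]

L=[[1,0,0,0],[-2,1,0,0],[1,2,1,0],[0,-2,2,1]] U=[[1,-1,-1,-2],[0,2,2,-1],[0,0,1,-1],[0,0,0,1]]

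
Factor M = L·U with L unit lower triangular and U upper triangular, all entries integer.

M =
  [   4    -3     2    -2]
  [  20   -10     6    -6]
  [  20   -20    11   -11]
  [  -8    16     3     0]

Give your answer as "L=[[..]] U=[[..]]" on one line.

  row1 -= 5·row0 → [0,5,-4,4]
  row2 -= 5·row0 → [0,-5,1,-1]
  row3 -= -2·row0 → [0,10,7,-4]
  row2 -= -1·row1 → [0,0,-3,3]
  row3 -= 2·row1 → [0,0,15,-12]
  row3 -= -5·row2 → [0,0,0,3]

L=[[1,0,0,0],[5,1,0,0],[5,-1,1,0],[-2,2,-5,1]] U=[[4,-3,2,-2],[0,5,-4,4],[0,0,-3,3],[0,0,0,3]]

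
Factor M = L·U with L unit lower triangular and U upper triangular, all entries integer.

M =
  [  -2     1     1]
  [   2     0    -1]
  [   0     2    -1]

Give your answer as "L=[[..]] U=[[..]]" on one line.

L=[[1,0,0],[-1,1,0],[0,2,1]] U=[[-2,1,1],[0,1,0],[0,0,-1]]

  row1 -= -1·row0 → [0,1,0]
  row2 -= 0·row0 → [0,2,-1]
  row2 -= 2·row1 → [0,0,-1]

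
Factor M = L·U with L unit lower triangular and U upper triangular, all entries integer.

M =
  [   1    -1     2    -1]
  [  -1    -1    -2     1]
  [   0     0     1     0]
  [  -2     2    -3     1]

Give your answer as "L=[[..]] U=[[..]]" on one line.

L=[[1,0,0,0],[-1,1,0,0],[0,0,1,0],[-2,0,1,1]] U=[[1,-1,2,-1],[0,-2,0,0],[0,0,1,0],[0,0,0,-1]]

  row1 -= -1·row0 → [0,-2,0,0]
  row2 -= 0·row0 → [0,0,1,0]
  row3 -= -2·row0 → [0,0,1,-1]
  row2 -= 0·row1 → [0,0,1,0]
  row3 -= 0·row1 → [0,0,1,-1]
  row3 -= 1·row2 → [0,0,0,-1]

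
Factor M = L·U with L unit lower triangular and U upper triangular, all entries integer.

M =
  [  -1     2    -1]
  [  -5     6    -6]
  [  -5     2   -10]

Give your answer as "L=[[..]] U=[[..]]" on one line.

L=[[1,0,0],[5,1,0],[5,2,1]] U=[[-1,2,-1],[0,-4,-1],[0,0,-3]]

  r1 -= 5·r0 → [0,-4,-1]
  r2 -= 5·r0 → [0,-8,-5]
  r2 -= 2·r1 → [0,0,-3]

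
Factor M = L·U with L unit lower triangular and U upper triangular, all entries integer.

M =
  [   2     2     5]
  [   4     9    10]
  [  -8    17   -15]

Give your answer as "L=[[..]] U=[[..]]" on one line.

  R1 -= 2·R0 → [0,5,0]
  R2 -= -4·R0 → [0,25,5]
  R2 -= 5·R1 → [0,0,5]

L=[[1,0,0],[2,1,0],[-4,5,1]] U=[[2,2,5],[0,5,0],[0,0,5]]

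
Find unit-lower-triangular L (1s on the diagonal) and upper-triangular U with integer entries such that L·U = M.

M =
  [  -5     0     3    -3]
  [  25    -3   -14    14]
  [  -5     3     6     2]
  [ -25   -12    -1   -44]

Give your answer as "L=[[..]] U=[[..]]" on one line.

  r1 -= -5·r0 → [0,-3,1,-1]
  r2 -= 1·r0 → [0,3,3,5]
  r3 -= 5·r0 → [0,-12,-16,-29]
  r2 -= -1·r1 → [0,0,4,4]
  r3 -= 4·r1 → [0,0,-20,-25]
  r3 -= -5·r2 → [0,0,0,-5]

L=[[1,0,0,0],[-5,1,0,0],[1,-1,1,0],[5,4,-5,1]] U=[[-5,0,3,-3],[0,-3,1,-1],[0,0,4,4],[0,0,0,-5]]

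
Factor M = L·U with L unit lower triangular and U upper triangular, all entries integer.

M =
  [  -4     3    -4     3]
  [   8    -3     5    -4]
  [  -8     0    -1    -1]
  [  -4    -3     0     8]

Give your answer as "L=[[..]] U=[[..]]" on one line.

  R1 -= -2·R0 → [0,3,-3,2]
  R2 -= 2·R0 → [0,-6,7,-7]
  R3 -= 1·R0 → [0,-6,4,5]
  R2 -= -2·R1 → [0,0,1,-3]
  R3 -= -2·R1 → [0,0,-2,9]
  R3 -= -2·R2 → [0,0,0,3]

L=[[1,0,0,0],[-2,1,0,0],[2,-2,1,0],[1,-2,-2,1]] U=[[-4,3,-4,3],[0,3,-3,2],[0,0,1,-3],[0,0,0,3]]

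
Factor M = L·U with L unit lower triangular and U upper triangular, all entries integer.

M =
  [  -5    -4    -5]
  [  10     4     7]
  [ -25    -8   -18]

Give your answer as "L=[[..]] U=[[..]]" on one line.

L=[[1,0,0],[-2,1,0],[5,-3,1]] U=[[-5,-4,-5],[0,-4,-3],[0,0,-2]]

  r1 -= -2·r0 → [0,-4,-3]
  r2 -= 5·r0 → [0,12,7]
  r2 -= -3·r1 → [0,0,-2]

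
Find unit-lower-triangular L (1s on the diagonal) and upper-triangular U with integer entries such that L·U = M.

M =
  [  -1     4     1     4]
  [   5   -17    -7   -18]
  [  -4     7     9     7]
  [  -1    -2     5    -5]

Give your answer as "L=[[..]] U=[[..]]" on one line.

L=[[1,0,0,0],[-5,1,0,0],[4,-3,1,0],[1,-2,0,1]] U=[[-1,4,1,4],[0,3,-2,2],[0,0,-1,-3],[0,0,0,-5]]

  row1 -= -5·row0 → [0,3,-2,2]
  row2 -= 4·row0 → [0,-9,5,-9]
  row3 -= 1·row0 → [0,-6,4,-9]
  row2 -= -3·row1 → [0,0,-1,-3]
  row3 -= -2·row1 → [0,0,0,-5]
  row3 -= 0·row2 → [0,0,0,-5]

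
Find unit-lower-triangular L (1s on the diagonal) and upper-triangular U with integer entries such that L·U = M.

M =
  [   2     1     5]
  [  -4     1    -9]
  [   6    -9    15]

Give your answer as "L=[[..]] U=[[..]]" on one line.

  R1 -= -2·R0 → [0,3,1]
  R2 -= 3·R0 → [0,-12,0]
  R2 -= -4·R1 → [0,0,4]

L=[[1,0,0],[-2,1,0],[3,-4,1]] U=[[2,1,5],[0,3,1],[0,0,4]]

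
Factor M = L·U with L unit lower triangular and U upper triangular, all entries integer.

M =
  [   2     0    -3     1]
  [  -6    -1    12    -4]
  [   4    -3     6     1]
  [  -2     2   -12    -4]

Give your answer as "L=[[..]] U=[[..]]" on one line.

L=[[1,0,0,0],[-3,1,0,0],[2,3,1,0],[-1,-2,-3,1]] U=[[2,0,-3,1],[0,-1,3,-1],[0,0,3,2],[0,0,0,1]]

  r1 -= -3·r0 → [0,-1,3,-1]
  r2 -= 2·r0 → [0,-3,12,-1]
  r3 -= -1·r0 → [0,2,-15,-3]
  r2 -= 3·r1 → [0,0,3,2]
  r3 -= -2·r1 → [0,0,-9,-5]
  r3 -= -3·r2 → [0,0,0,1]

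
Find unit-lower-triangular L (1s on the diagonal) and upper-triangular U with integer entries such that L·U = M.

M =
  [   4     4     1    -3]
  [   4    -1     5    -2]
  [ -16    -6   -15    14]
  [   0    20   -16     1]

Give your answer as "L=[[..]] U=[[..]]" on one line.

  row1 -= 1·row0 → [0,-5,4,1]
  row2 -= -4·row0 → [0,10,-11,2]
  row3 -= 0·row0 → [0,20,-16,1]
  row2 -= -2·row1 → [0,0,-3,4]
  row3 -= -4·row1 → [0,0,0,5]
  row3 -= 0·row2 → [0,0,0,5]

L=[[1,0,0,0],[1,1,0,0],[-4,-2,1,0],[0,-4,0,1]] U=[[4,4,1,-3],[0,-5,4,1],[0,0,-3,4],[0,0,0,5]]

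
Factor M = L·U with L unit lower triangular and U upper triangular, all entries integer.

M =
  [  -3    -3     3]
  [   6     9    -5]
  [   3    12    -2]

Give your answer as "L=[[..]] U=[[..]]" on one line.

  row1 -= -2·row0 → [0,3,1]
  row2 -= -1·row0 → [0,9,1]
  row2 -= 3·row1 → [0,0,-2]

L=[[1,0,0],[-2,1,0],[-1,3,1]] U=[[-3,-3,3],[0,3,1],[0,0,-2]]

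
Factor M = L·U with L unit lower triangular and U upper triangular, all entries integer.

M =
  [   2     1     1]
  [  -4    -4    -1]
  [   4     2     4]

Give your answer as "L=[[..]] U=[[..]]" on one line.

  r1 -= -2·r0 → [0,-2,1]
  r2 -= 2·r0 → [0,0,2]
  r2 -= 0·r1 → [0,0,2]

L=[[1,0,0],[-2,1,0],[2,0,1]] U=[[2,1,1],[0,-2,1],[0,0,2]]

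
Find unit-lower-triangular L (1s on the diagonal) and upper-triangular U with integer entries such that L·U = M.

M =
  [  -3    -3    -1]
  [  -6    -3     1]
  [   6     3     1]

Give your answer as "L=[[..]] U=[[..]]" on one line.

  row1 -= 2·row0 → [0,3,3]
  row2 -= -2·row0 → [0,-3,-1]
  row2 -= -1·row1 → [0,0,2]

L=[[1,0,0],[2,1,0],[-2,-1,1]] U=[[-3,-3,-1],[0,3,3],[0,0,2]]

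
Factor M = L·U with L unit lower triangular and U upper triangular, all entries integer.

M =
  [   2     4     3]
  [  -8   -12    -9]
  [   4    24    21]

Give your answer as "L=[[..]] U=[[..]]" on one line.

  row1 -= -4·row0 → [0,4,3]
  row2 -= 2·row0 → [0,16,15]
  row2 -= 4·row1 → [0,0,3]

L=[[1,0,0],[-4,1,0],[2,4,1]] U=[[2,4,3],[0,4,3],[0,0,3]]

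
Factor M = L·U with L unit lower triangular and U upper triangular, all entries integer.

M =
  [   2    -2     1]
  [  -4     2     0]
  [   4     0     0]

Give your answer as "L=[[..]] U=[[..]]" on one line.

L=[[1,0,0],[-2,1,0],[2,-2,1]] U=[[2,-2,1],[0,-2,2],[0,0,2]]

  row1 -= -2·row0 → [0,-2,2]
  row2 -= 2·row0 → [0,4,-2]
  row2 -= -2·row1 → [0,0,2]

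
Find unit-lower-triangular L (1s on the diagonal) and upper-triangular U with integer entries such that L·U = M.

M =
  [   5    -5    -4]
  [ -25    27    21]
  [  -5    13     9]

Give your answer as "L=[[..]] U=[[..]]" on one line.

L=[[1,0,0],[-5,1,0],[-1,4,1]] U=[[5,-5,-4],[0,2,1],[0,0,1]]

  row1 -= -5·row0 → [0,2,1]
  row2 -= -1·row0 → [0,8,5]
  row2 -= 4·row1 → [0,0,1]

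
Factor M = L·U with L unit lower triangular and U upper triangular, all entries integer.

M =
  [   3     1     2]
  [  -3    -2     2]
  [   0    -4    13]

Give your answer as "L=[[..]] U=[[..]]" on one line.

  R1 -= -1·R0 → [0,-1,4]
  R2 -= 0·R0 → [0,-4,13]
  R2 -= 4·R1 → [0,0,-3]

L=[[1,0,0],[-1,1,0],[0,4,1]] U=[[3,1,2],[0,-1,4],[0,0,-3]]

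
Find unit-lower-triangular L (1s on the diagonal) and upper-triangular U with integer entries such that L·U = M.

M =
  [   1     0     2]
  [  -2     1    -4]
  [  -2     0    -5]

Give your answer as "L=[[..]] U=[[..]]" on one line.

  r1 -= -2·r0 → [0,1,0]
  r2 -= -2·r0 → [0,0,-1]
  r2 -= 0·r1 → [0,0,-1]

L=[[1,0,0],[-2,1,0],[-2,0,1]] U=[[1,0,2],[0,1,0],[0,0,-1]]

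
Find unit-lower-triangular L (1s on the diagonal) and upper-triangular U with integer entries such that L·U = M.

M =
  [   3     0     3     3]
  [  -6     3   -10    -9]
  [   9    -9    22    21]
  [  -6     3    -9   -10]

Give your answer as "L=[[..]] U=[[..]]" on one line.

L=[[1,0,0,0],[-2,1,0,0],[3,-3,1,0],[-2,1,1,1]] U=[[3,0,3,3],[0,3,-4,-3],[0,0,1,3],[0,0,0,-4]]

  R1 -= -2·R0 → [0,3,-4,-3]
  R2 -= 3·R0 → [0,-9,13,12]
  R3 -= -2·R0 → [0,3,-3,-4]
  R2 -= -3·R1 → [0,0,1,3]
  R3 -= 1·R1 → [0,0,1,-1]
  R3 -= 1·R2 → [0,0,0,-4]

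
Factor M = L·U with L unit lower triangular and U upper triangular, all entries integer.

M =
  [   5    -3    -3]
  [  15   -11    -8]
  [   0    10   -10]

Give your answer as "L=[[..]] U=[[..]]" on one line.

  row1 -= 3·row0 → [0,-2,1]
  row2 -= 0·row0 → [0,10,-10]
  row2 -= -5·row1 → [0,0,-5]

L=[[1,0,0],[3,1,0],[0,-5,1]] U=[[5,-3,-3],[0,-2,1],[0,0,-5]]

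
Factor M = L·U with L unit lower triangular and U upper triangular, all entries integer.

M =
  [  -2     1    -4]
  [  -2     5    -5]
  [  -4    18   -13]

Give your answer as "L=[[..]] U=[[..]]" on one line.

  row1 -= 1·row0 → [0,4,-1]
  row2 -= 2·row0 → [0,16,-5]
  row2 -= 4·row1 → [0,0,-1]

L=[[1,0,0],[1,1,0],[2,4,1]] U=[[-2,1,-4],[0,4,-1],[0,0,-1]]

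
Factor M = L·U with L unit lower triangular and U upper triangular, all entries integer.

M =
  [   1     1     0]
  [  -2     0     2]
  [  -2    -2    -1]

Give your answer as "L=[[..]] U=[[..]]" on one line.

  R1 -= -2·R0 → [0,2,2]
  R2 -= -2·R0 → [0,0,-1]
  R2 -= 0·R1 → [0,0,-1]

L=[[1,0,0],[-2,1,0],[-2,0,1]] U=[[1,1,0],[0,2,2],[0,0,-1]]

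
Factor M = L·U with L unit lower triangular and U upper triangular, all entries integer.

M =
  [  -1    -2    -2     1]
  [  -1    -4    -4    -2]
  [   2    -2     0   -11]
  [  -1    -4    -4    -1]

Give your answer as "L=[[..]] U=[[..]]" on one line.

  row1 -= 1·row0 → [0,-2,-2,-3]
  row2 -= -2·row0 → [0,-6,-4,-9]
  row3 -= 1·row0 → [0,-2,-2,-2]
  row2 -= 3·row1 → [0,0,2,0]
  row3 -= 1·row1 → [0,0,0,1]
  row3 -= 0·row2 → [0,0,0,1]

L=[[1,0,0,0],[1,1,0,0],[-2,3,1,0],[1,1,0,1]] U=[[-1,-2,-2,1],[0,-2,-2,-3],[0,0,2,0],[0,0,0,1]]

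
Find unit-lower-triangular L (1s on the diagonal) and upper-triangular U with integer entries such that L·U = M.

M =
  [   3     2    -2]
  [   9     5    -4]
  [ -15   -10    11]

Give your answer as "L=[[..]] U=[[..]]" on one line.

L=[[1,0,0],[3,1,0],[-5,0,1]] U=[[3,2,-2],[0,-1,2],[0,0,1]]

  r1 -= 3·r0 → [0,-1,2]
  r2 -= -5·r0 → [0,0,1]
  r2 -= 0·r1 → [0,0,1]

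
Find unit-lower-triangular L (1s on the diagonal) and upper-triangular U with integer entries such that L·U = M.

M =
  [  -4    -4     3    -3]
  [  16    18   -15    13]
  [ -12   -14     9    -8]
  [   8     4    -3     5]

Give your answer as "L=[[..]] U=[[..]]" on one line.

  r1 -= -4·r0 → [0,2,-3,1]
  r2 -= 3·r0 → [0,-2,0,1]
  r3 -= -2·r0 → [0,-4,3,-1]
  r2 -= -1·r1 → [0,0,-3,2]
  r3 -= -2·r1 → [0,0,-3,1]
  r3 -= 1·r2 → [0,0,0,-1]

L=[[1,0,0,0],[-4,1,0,0],[3,-1,1,0],[-2,-2,1,1]] U=[[-4,-4,3,-3],[0,2,-3,1],[0,0,-3,2],[0,0,0,-1]]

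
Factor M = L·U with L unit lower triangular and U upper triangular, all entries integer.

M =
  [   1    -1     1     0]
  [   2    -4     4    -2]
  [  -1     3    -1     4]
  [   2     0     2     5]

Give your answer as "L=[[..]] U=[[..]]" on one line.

L=[[1,0,0,0],[2,1,0,0],[-1,-1,1,0],[2,-1,1,1]] U=[[1,-1,1,0],[0,-2,2,-2],[0,0,2,2],[0,0,0,1]]

  row1 -= 2·row0 → [0,-2,2,-2]
  row2 -= -1·row0 → [0,2,0,4]
  row3 -= 2·row0 → [0,2,0,5]
  row2 -= -1·row1 → [0,0,2,2]
  row3 -= -1·row1 → [0,0,2,3]
  row3 -= 1·row2 → [0,0,0,1]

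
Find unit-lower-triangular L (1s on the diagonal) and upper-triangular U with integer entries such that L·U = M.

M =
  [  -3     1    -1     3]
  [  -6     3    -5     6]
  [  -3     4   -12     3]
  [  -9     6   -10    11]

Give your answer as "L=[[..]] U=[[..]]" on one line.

L=[[1,0,0,0],[2,1,0,0],[1,3,1,0],[3,3,-1,1]] U=[[-3,1,-1,3],[0,1,-3,0],[0,0,-2,0],[0,0,0,2]]

  row1 -= 2·row0 → [0,1,-3,0]
  row2 -= 1·row0 → [0,3,-11,0]
  row3 -= 3·row0 → [0,3,-7,2]
  row2 -= 3·row1 → [0,0,-2,0]
  row3 -= 3·row1 → [0,0,2,2]
  row3 -= -1·row2 → [0,0,0,2]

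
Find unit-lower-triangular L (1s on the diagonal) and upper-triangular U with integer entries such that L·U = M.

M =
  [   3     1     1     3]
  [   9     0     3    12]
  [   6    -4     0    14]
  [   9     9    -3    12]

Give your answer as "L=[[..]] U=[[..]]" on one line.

  row1 -= 3·row0 → [0,-3,0,3]
  row2 -= 2·row0 → [0,-6,-2,8]
  row3 -= 3·row0 → [0,6,-6,3]
  row2 -= 2·row1 → [0,0,-2,2]
  row3 -= -2·row1 → [0,0,-6,9]
  row3 -= 3·row2 → [0,0,0,3]

L=[[1,0,0,0],[3,1,0,0],[2,2,1,0],[3,-2,3,1]] U=[[3,1,1,3],[0,-3,0,3],[0,0,-2,2],[0,0,0,3]]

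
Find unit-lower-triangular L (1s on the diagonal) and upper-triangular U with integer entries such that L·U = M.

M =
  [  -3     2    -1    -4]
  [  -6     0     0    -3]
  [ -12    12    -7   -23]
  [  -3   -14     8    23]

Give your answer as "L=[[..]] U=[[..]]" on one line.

L=[[1,0,0,0],[2,1,0,0],[4,-1,1,0],[1,4,-1,1]] U=[[-3,2,-1,-4],[0,-4,2,5],[0,0,-1,-2],[0,0,0,5]]

  R1 -= 2·R0 → [0,-4,2,5]
  R2 -= 4·R0 → [0,4,-3,-7]
  R3 -= 1·R0 → [0,-16,9,27]
  R2 -= -1·R1 → [0,0,-1,-2]
  R3 -= 4·R1 → [0,0,1,7]
  R3 -= -1·R2 → [0,0,0,5]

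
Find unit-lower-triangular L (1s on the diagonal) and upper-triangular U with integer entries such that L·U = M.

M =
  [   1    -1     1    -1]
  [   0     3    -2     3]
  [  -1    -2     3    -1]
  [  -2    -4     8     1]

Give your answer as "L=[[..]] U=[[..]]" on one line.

  r1 -= 0·r0 → [0,3,-2,3]
  r2 -= -1·r0 → [0,-3,4,-2]
  r3 -= -2·r0 → [0,-6,10,-1]
  r2 -= -1·r1 → [0,0,2,1]
  r3 -= -2·r1 → [0,0,6,5]
  r3 -= 3·r2 → [0,0,0,2]

L=[[1,0,0,0],[0,1,0,0],[-1,-1,1,0],[-2,-2,3,1]] U=[[1,-1,1,-1],[0,3,-2,3],[0,0,2,1],[0,0,0,2]]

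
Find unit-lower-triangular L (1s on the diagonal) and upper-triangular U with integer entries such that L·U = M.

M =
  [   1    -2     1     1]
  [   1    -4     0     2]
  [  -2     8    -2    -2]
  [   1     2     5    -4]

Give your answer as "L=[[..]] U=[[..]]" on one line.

L=[[1,0,0,0],[1,1,0,0],[-2,-2,1,0],[1,-2,-1,1]] U=[[1,-2,1,1],[0,-2,-1,1],[0,0,-2,2],[0,0,0,-1]]

  r1 -= 1·r0 → [0,-2,-1,1]
  r2 -= -2·r0 → [0,4,0,0]
  r3 -= 1·r0 → [0,4,4,-5]
  r2 -= -2·r1 → [0,0,-2,2]
  r3 -= -2·r1 → [0,0,2,-3]
  r3 -= -1·r2 → [0,0,0,-1]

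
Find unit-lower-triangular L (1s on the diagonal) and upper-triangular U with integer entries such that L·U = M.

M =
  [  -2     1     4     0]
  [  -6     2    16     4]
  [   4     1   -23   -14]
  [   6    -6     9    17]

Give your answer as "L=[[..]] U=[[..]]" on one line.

L=[[1,0,0,0],[3,1,0,0],[-2,-3,1,0],[-3,3,-3,1]] U=[[-2,1,4,0],[0,-1,4,4],[0,0,-3,-2],[0,0,0,-1]]

  R1 -= 3·R0 → [0,-1,4,4]
  R2 -= -2·R0 → [0,3,-15,-14]
  R3 -= -3·R0 → [0,-3,21,17]
  R2 -= -3·R1 → [0,0,-3,-2]
  R3 -= 3·R1 → [0,0,9,5]
  R3 -= -3·R2 → [0,0,0,-1]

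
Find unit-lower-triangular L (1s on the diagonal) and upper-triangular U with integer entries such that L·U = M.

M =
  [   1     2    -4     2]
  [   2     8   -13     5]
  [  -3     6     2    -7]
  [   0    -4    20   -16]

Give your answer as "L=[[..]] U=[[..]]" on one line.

L=[[1,0,0,0],[2,1,0,0],[-3,3,1,0],[0,-1,3,1]] U=[[1,2,-4,2],[0,4,-5,1],[0,0,5,-4],[0,0,0,-3]]

  row1 -= 2·row0 → [0,4,-5,1]
  row2 -= -3·row0 → [0,12,-10,-1]
  row3 -= 0·row0 → [0,-4,20,-16]
  row2 -= 3·row1 → [0,0,5,-4]
  row3 -= -1·row1 → [0,0,15,-15]
  row3 -= 3·row2 → [0,0,0,-3]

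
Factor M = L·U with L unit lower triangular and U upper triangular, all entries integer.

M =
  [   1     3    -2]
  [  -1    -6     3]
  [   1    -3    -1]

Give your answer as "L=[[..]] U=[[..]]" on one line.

L=[[1,0,0],[-1,1,0],[1,2,1]] U=[[1,3,-2],[0,-3,1],[0,0,-1]]

  r1 -= -1·r0 → [0,-3,1]
  r2 -= 1·r0 → [0,-6,1]
  r2 -= 2·r1 → [0,0,-1]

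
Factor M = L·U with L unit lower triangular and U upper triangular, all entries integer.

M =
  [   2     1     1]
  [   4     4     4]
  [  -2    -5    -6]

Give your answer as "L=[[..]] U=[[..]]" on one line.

L=[[1,0,0],[2,1,0],[-1,-2,1]] U=[[2,1,1],[0,2,2],[0,0,-1]]

  R1 -= 2·R0 → [0,2,2]
  R2 -= -1·R0 → [0,-4,-5]
  R2 -= -2·R1 → [0,0,-1]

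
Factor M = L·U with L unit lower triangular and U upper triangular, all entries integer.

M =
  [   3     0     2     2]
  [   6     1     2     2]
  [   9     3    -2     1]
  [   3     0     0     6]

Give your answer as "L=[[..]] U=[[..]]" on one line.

  r1 -= 2·r0 → [0,1,-2,-2]
  r2 -= 3·r0 → [0,3,-8,-5]
  r3 -= 1·r0 → [0,0,-2,4]
  r2 -= 3·r1 → [0,0,-2,1]
  r3 -= 0·r1 → [0,0,-2,4]
  r3 -= 1·r2 → [0,0,0,3]

L=[[1,0,0,0],[2,1,0,0],[3,3,1,0],[1,0,1,1]] U=[[3,0,2,2],[0,1,-2,-2],[0,0,-2,1],[0,0,0,3]]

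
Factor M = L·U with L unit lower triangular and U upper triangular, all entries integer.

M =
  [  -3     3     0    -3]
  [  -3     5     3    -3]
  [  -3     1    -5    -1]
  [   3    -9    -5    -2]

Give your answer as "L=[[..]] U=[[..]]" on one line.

L=[[1,0,0,0],[1,1,0,0],[1,-1,1,0],[-1,-3,-2,1]] U=[[-3,3,0,-3],[0,2,3,0],[0,0,-2,2],[0,0,0,-1]]

  row1 -= 1·row0 → [0,2,3,0]
  row2 -= 1·row0 → [0,-2,-5,2]
  row3 -= -1·row0 → [0,-6,-5,-5]
  row2 -= -1·row1 → [0,0,-2,2]
  row3 -= -3·row1 → [0,0,4,-5]
  row3 -= -2·row2 → [0,0,0,-1]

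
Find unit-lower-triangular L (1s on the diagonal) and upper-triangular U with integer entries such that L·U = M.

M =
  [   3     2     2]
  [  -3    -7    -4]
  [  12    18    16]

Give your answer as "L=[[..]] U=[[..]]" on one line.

  r1 -= -1·r0 → [0,-5,-2]
  r2 -= 4·r0 → [0,10,8]
  r2 -= -2·r1 → [0,0,4]

L=[[1,0,0],[-1,1,0],[4,-2,1]] U=[[3,2,2],[0,-5,-2],[0,0,4]]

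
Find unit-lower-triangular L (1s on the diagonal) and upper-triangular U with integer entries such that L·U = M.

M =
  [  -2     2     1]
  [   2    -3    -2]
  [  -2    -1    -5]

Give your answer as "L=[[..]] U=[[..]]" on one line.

  row1 -= -1·row0 → [0,-1,-1]
  row2 -= 1·row0 → [0,-3,-6]
  row2 -= 3·row1 → [0,0,-3]

L=[[1,0,0],[-1,1,0],[1,3,1]] U=[[-2,2,1],[0,-1,-1],[0,0,-3]]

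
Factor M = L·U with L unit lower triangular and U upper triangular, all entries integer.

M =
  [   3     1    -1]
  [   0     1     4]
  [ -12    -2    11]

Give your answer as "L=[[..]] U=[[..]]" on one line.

L=[[1,0,0],[0,1,0],[-4,2,1]] U=[[3,1,-1],[0,1,4],[0,0,-1]]

  R1 -= 0·R0 → [0,1,4]
  R2 -= -4·R0 → [0,2,7]
  R2 -= 2·R1 → [0,0,-1]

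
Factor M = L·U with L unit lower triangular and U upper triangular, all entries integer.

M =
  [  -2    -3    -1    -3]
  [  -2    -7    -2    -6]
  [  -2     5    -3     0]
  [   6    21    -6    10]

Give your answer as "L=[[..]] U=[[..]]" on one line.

  r1 -= 1·r0 → [0,-4,-1,-3]
  r2 -= 1·r0 → [0,8,-2,3]
  r3 -= -3·r0 → [0,12,-9,1]
  r2 -= -2·r1 → [0,0,-4,-3]
  r3 -= -3·r1 → [0,0,-12,-8]
  r3 -= 3·r2 → [0,0,0,1]

L=[[1,0,0,0],[1,1,0,0],[1,-2,1,0],[-3,-3,3,1]] U=[[-2,-3,-1,-3],[0,-4,-1,-3],[0,0,-4,-3],[0,0,0,1]]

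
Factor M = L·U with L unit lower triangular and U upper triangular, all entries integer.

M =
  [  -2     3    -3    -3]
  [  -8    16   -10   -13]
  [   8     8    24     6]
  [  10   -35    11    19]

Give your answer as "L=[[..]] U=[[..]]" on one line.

  row1 -= 4·row0 → [0,4,2,-1]
  row2 -= -4·row0 → [0,20,12,-6]
  row3 -= -5·row0 → [0,-20,-4,4]
  row2 -= 5·row1 → [0,0,2,-1]
  row3 -= -5·row1 → [0,0,6,-1]
  row3 -= 3·row2 → [0,0,0,2]

L=[[1,0,0,0],[4,1,0,0],[-4,5,1,0],[-5,-5,3,1]] U=[[-2,3,-3,-3],[0,4,2,-1],[0,0,2,-1],[0,0,0,2]]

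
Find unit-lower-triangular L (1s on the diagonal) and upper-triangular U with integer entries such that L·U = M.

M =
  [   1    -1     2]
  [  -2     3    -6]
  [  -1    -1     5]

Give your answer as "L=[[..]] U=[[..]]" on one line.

  r1 -= -2·r0 → [0,1,-2]
  r2 -= -1·r0 → [0,-2,7]
  r2 -= -2·r1 → [0,0,3]

L=[[1,0,0],[-2,1,0],[-1,-2,1]] U=[[1,-1,2],[0,1,-2],[0,0,3]]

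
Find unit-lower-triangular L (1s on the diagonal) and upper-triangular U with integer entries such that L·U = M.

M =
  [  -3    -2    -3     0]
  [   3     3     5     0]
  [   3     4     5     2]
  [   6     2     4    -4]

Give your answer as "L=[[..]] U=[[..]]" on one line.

  row1 -= -1·row0 → [0,1,2,0]
  row2 -= -1·row0 → [0,2,2,2]
  row3 -= -2·row0 → [0,-2,-2,-4]
  row2 -= 2·row1 → [0,0,-2,2]
  row3 -= -2·row1 → [0,0,2,-4]
  row3 -= -1·row2 → [0,0,0,-2]

L=[[1,0,0,0],[-1,1,0,0],[-1,2,1,0],[-2,-2,-1,1]] U=[[-3,-2,-3,0],[0,1,2,0],[0,0,-2,2],[0,0,0,-2]]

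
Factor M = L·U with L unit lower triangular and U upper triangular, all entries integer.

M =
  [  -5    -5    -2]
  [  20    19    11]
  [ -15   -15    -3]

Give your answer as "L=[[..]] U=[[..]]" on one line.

  row1 -= -4·row0 → [0,-1,3]
  row2 -= 3·row0 → [0,0,3]
  row2 -= 0·row1 → [0,0,3]

L=[[1,0,0],[-4,1,0],[3,0,1]] U=[[-5,-5,-2],[0,-1,3],[0,0,3]]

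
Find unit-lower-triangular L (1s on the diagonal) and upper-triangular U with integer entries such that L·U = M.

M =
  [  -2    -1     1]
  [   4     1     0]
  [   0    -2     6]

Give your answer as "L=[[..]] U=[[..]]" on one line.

L=[[1,0,0],[-2,1,0],[0,2,1]] U=[[-2,-1,1],[0,-1,2],[0,0,2]]

  r1 -= -2·r0 → [0,-1,2]
  r2 -= 0·r0 → [0,-2,6]
  r2 -= 2·r1 → [0,0,2]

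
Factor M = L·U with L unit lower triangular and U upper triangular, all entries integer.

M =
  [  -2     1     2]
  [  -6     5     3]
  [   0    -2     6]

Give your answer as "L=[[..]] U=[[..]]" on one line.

L=[[1,0,0],[3,1,0],[0,-1,1]] U=[[-2,1,2],[0,2,-3],[0,0,3]]

  r1 -= 3·r0 → [0,2,-3]
  r2 -= 0·r0 → [0,-2,6]
  r2 -= -1·r1 → [0,0,3]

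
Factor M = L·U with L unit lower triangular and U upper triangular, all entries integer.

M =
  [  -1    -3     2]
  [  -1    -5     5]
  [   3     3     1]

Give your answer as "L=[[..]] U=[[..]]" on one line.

L=[[1,0,0],[1,1,0],[-3,3,1]] U=[[-1,-3,2],[0,-2,3],[0,0,-2]]

  r1 -= 1·r0 → [0,-2,3]
  r2 -= -3·r0 → [0,-6,7]
  r2 -= 3·r1 → [0,0,-2]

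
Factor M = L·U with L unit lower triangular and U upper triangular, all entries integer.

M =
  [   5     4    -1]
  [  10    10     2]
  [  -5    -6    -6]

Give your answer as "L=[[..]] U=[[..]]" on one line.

L=[[1,0,0],[2,1,0],[-1,-1,1]] U=[[5,4,-1],[0,2,4],[0,0,-3]]

  row1 -= 2·row0 → [0,2,4]
  row2 -= -1·row0 → [0,-2,-7]
  row2 -= -1·row1 → [0,0,-3]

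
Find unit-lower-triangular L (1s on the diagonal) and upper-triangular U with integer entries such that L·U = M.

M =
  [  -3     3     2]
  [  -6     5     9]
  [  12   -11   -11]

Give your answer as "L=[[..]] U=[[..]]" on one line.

  r1 -= 2·r0 → [0,-1,5]
  r2 -= -4·r0 → [0,1,-3]
  r2 -= -1·r1 → [0,0,2]

L=[[1,0,0],[2,1,0],[-4,-1,1]] U=[[-3,3,2],[0,-1,5],[0,0,2]]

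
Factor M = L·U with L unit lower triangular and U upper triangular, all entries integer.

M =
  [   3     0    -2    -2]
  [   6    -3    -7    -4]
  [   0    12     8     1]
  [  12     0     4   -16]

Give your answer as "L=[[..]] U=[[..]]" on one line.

L=[[1,0,0,0],[2,1,0,0],[0,-4,1,0],[4,0,-3,1]] U=[[3,0,-2,-2],[0,-3,-3,0],[0,0,-4,1],[0,0,0,-5]]

  row1 -= 2·row0 → [0,-3,-3,0]
  row2 -= 0·row0 → [0,12,8,1]
  row3 -= 4·row0 → [0,0,12,-8]
  row2 -= -4·row1 → [0,0,-4,1]
  row3 -= 0·row1 → [0,0,12,-8]
  row3 -= -3·row2 → [0,0,0,-5]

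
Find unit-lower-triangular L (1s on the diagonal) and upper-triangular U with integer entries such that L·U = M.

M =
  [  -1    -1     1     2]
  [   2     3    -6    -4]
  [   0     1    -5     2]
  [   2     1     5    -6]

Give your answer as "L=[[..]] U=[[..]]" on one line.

  r1 -= -2·r0 → [0,1,-4,0]
  r2 -= 0·r0 → [0,1,-5,2]
  r3 -= -2·r0 → [0,-1,7,-2]
  r2 -= 1·r1 → [0,0,-1,2]
  r3 -= -1·r1 → [0,0,3,-2]
  r3 -= -3·r2 → [0,0,0,4]

L=[[1,0,0,0],[-2,1,0,0],[0,1,1,0],[-2,-1,-3,1]] U=[[-1,-1,1,2],[0,1,-4,0],[0,0,-1,2],[0,0,0,4]]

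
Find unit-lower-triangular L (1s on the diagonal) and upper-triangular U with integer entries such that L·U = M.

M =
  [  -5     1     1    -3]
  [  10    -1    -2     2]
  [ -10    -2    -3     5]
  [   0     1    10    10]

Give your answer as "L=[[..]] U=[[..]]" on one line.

  row1 -= -2·row0 → [0,1,0,-4]
  row2 -= 2·row0 → [0,-4,-5,11]
  row3 -= 0·row0 → [0,1,10,10]
  row2 -= -4·row1 → [0,0,-5,-5]
  row3 -= 1·row1 → [0,0,10,14]
  row3 -= -2·row2 → [0,0,0,4]

L=[[1,0,0,0],[-2,1,0,0],[2,-4,1,0],[0,1,-2,1]] U=[[-5,1,1,-3],[0,1,0,-4],[0,0,-5,-5],[0,0,0,4]]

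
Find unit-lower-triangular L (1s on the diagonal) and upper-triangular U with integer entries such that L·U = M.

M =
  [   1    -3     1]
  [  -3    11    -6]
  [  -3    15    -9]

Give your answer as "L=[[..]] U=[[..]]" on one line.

L=[[1,0,0],[-3,1,0],[-3,3,1]] U=[[1,-3,1],[0,2,-3],[0,0,3]]

  R1 -= -3·R0 → [0,2,-3]
  R2 -= -3·R0 → [0,6,-6]
  R2 -= 3·R1 → [0,0,3]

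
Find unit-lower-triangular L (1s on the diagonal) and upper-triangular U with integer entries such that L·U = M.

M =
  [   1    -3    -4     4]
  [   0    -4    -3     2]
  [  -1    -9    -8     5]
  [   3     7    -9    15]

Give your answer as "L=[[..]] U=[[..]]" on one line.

  row1 -= 0·row0 → [0,-4,-3,2]
  row2 -= -1·row0 → [0,-12,-12,9]
  row3 -= 3·row0 → [0,16,3,3]
  row2 -= 3·row1 → [0,0,-3,3]
  row3 -= -4·row1 → [0,0,-9,11]
  row3 -= 3·row2 → [0,0,0,2]

L=[[1,0,0,0],[0,1,0,0],[-1,3,1,0],[3,-4,3,1]] U=[[1,-3,-4,4],[0,-4,-3,2],[0,0,-3,3],[0,0,0,2]]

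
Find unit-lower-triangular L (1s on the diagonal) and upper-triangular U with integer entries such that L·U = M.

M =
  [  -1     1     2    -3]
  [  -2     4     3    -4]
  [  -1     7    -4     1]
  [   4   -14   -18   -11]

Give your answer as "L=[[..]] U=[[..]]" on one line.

  R1 -= 2·R0 → [0,2,-1,2]
  R2 -= 1·R0 → [0,6,-6,4]
  R3 -= -4·R0 → [0,-10,-10,-23]
  R2 -= 3·R1 → [0,0,-3,-2]
  R3 -= -5·R1 → [0,0,-15,-13]
  R3 -= 5·R2 → [0,0,0,-3]

L=[[1,0,0,0],[2,1,0,0],[1,3,1,0],[-4,-5,5,1]] U=[[-1,1,2,-3],[0,2,-1,2],[0,0,-3,-2],[0,0,0,-3]]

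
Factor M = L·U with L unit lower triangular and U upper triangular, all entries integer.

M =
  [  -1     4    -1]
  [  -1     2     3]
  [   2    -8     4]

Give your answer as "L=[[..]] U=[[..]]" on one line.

L=[[1,0,0],[1,1,0],[-2,0,1]] U=[[-1,4,-1],[0,-2,4],[0,0,2]]

  row1 -= 1·row0 → [0,-2,4]
  row2 -= -2·row0 → [0,0,2]
  row2 -= 0·row1 → [0,0,2]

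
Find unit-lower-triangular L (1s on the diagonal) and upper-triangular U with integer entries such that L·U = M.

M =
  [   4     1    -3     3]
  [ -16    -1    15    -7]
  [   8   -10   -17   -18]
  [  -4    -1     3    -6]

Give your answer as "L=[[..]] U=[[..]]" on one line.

  row1 -= -4·row0 → [0,3,3,5]
  row2 -= 2·row0 → [0,-12,-11,-24]
  row3 -= -1·row0 → [0,0,0,-3]
  row2 -= -4·row1 → [0,0,1,-4]
  row3 -= 0·row1 → [0,0,0,-3]
  row3 -= 0·row2 → [0,0,0,-3]

L=[[1,0,0,0],[-4,1,0,0],[2,-4,1,0],[-1,0,0,1]] U=[[4,1,-3,3],[0,3,3,5],[0,0,1,-4],[0,0,0,-3]]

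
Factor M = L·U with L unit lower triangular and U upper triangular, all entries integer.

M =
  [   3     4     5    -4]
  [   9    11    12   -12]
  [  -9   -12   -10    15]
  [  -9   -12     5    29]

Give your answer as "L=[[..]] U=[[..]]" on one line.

L=[[1,0,0,0],[3,1,0,0],[-3,0,1,0],[-3,0,4,1]] U=[[3,4,5,-4],[0,-1,-3,0],[0,0,5,3],[0,0,0,5]]

  R1 -= 3·R0 → [0,-1,-3,0]
  R2 -= -3·R0 → [0,0,5,3]
  R3 -= -3·R0 → [0,0,20,17]
  R2 -= 0·R1 → [0,0,5,3]
  R3 -= 0·R1 → [0,0,20,17]
  R3 -= 4·R2 → [0,0,0,5]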